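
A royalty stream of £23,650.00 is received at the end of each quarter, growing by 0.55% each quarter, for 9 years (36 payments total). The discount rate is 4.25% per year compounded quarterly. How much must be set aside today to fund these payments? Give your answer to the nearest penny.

Periodic rate r = 0.0425/4 per quarter; n is counted in quarters.
Growing ordinary annuity: PV = PMT₁ × [1 − ((1+g)/(1+r))^n] / (r − g) = 23,650 × [1 − ((1+0.0055)/(1+r))^36] / (r − 0.0055) = £771,808.93.

£771,808.93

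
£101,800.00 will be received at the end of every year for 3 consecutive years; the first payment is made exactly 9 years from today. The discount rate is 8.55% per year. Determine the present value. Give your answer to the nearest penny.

Ordinary annuity of 3 payments, first payment at period 9.
Periodic rate r = 0.0855 per year.
The ordinary-annuity PV formula values the stream one period before the first payment (period 8); discount that back 8 periods:
PV₀ = 101,800 × [1 − (1+r)^−3] / r × (1+r)^−8 = £134,754.90

£134,754.90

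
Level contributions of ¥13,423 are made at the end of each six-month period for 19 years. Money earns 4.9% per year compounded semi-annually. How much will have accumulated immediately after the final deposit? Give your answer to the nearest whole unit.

¥826,601

This is an ordinary annuity: 38 deposits of ¥13,423 at the end of each six-month period.
Periodic rate r = 0.049/2 per half-year; n is counted in half-years.
FV = PMT × [((1+r)^n − 1)/r] = 13,423 × [(1+r)^38 − 1] / r = ¥826,601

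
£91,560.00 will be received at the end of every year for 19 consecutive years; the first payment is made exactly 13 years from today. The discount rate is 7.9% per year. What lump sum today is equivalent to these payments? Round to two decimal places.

£355,642.25

Ordinary annuity of 19 payments, first payment at period 13.
Periodic rate r = 0.079 per year.
The ordinary-annuity PV formula values the stream one period before the first payment (period 12); discount that back 12 periods:
PV₀ = 91,560 × [1 − (1+r)^−19] / r × (1+r)^−12 = £355,642.25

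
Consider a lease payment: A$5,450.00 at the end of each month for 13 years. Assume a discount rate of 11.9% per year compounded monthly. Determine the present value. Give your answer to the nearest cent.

A$431,687.21

This is an ordinary annuity: 156 payments of A$5,450.00 at the end of each month.
Periodic rate r = 0.119/12 per month; n is counted in months.
PV = PMT × [(1 − (1+r)^−n)/r] = 5,450 × [1 − (1+r)^−156] / r = A$431,687.21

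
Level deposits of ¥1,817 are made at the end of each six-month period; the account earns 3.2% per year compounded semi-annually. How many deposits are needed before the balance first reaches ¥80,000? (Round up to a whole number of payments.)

Periodic rate r = 0.032/2 per half-year; n is counted in half-years.
Ordinary annuity FV: 80,000 = 1,817 × [((1+r)^n − 1)/r].
(1+r)^n = 1 + 80,000 × r / 1,817, so n = ln(1 + 80,000·r/1,817) / ln(1+r) = 33.59.
Round up to a whole number of payments: n = 34.

34 payments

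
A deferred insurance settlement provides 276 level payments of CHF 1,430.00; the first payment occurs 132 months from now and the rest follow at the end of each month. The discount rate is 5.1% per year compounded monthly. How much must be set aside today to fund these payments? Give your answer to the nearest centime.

CHF 133,163.31

Ordinary annuity of 276 payments, first payment at period 132.
Periodic rate r = 0.051/12 per month; n is counted in months.
The ordinary-annuity PV formula values the stream one period before the first payment (period 131); discount that back 131 periods:
PV₀ = 1,430 × [1 − (1+r)^−276] / r × (1+r)^−131 = CHF 133,163.31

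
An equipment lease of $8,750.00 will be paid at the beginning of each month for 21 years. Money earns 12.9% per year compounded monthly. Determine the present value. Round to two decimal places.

$767,110.72

This is an annuity due: 252 payments of $8,750.00 at the beginning of each month.
Periodic rate r = 0.129/12 per month; n is counted in months.
PV = PMT × [(1 − (1+r)^−n)/r] × (1+r) = 8,750 × [1 − (1+r)^−252] / r × (1+r) = $767,110.72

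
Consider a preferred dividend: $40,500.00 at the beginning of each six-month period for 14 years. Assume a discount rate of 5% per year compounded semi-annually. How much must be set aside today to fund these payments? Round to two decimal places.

This is an annuity due: 28 payments of $40,500.00 at the beginning of each six-month period.
Periodic rate r = 0.05/2 per half-year; n is counted in half-years.
PV = PMT × [(1 − (1+r)^−n)/r] × (1+r) = 40,500 × [1 − (1+r)^−28] / r × (1+r) = $828,792.44

$828,792.44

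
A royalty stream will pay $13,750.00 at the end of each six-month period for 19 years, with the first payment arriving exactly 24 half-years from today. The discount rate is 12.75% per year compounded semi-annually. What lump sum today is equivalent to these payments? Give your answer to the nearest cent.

$47,088.09

Ordinary annuity of 38 payments, first payment at period 24.
Periodic rate r = 0.1275/2 per half-year; n is counted in half-years.
The ordinary-annuity PV formula values the stream one period before the first payment (period 23); discount that back 23 periods:
PV₀ = 13,750 × [1 − (1+r)^−38] / r × (1+r)^−23 = $47,088.09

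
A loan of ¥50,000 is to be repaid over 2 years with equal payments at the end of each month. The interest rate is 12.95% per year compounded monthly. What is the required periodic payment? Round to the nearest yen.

Level ordinary annuity; solve PV = PMT × [(1 − (1+r)^−n)/r] for PMT.
Periodic rate r = 0.1295/12 per month; n is counted in months.
With n = 24: PMT = 50,000 / ([(1 − (1+r)^−n)/r]) = ¥2,376

¥2,376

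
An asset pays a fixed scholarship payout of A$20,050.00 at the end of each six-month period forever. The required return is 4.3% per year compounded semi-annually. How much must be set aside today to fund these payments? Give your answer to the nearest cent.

Periodic rate r = 0.043/2 per half-year.
Level perpetuity: PV = PMT / r = 20,050 / (0.043/2) = A$932,558.14.

A$932,558.14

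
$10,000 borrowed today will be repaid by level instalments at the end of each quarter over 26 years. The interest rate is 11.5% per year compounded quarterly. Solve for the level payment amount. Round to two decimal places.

$303.42

Level ordinary annuity; solve PV = PMT × [(1 − (1+r)^−n)/r] for PMT.
Periodic rate r = 0.115/4 per quarter; n is counted in quarters.
With n = 104: PMT = 10,000 / ([(1 − (1+r)^−n)/r]) = $303.42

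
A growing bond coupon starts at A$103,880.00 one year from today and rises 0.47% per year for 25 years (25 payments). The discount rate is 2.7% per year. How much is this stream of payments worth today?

Periodic rate r = 0.027 per year.
Growing ordinary annuity: PV = PMT₁ × [1 − ((1+g)/(1+r))^n] / (r − g) = 103,880 × [1 − ((1+0.0047)/(1+r))^25] / (r − 0.0047) = A$1,967,529.26.

A$1,967,529.26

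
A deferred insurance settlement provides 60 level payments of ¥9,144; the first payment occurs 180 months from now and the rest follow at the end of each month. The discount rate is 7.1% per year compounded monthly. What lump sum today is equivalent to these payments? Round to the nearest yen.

Ordinary annuity of 60 payments, first payment at period 180.
Periodic rate r = 0.071/12 per month; n is counted in months.
The ordinary-annuity PV formula values the stream one period before the first payment (period 179); discount that back 179 periods:
PV₀ = 9,144 × [1 − (1+r)^−60] / r × (1+r)^−179 = ¥160,255

¥160,255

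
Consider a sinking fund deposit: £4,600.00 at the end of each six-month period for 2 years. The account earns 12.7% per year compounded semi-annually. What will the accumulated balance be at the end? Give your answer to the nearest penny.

This is an ordinary annuity: 4 deposits of £4,600.00 at the end of each six-month period.
Periodic rate r = 0.127/2 per half-year; n is counted in half-years.
FV = PMT × [((1+r)^n − 1)/r] = 4,600 × [(1+r)^4 − 1] / r = £20,227.97

£20,227.97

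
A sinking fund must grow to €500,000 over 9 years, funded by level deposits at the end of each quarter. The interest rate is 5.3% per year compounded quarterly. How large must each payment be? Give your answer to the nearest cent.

Level ordinary annuity; solve FV = PMT × [((1+r)^n − 1)/r] for PMT.
Periodic rate r = 0.053/4 per quarter; n is counted in quarters.
With n = 36: PMT = 500,000 / ([((1+r)^n − 1)/r]) = €10,928.84

€10,928.84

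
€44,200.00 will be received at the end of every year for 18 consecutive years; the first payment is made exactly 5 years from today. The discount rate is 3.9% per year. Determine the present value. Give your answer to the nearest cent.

Ordinary annuity of 18 payments, first payment at period 5.
Periodic rate r = 0.039 per year.
The ordinary-annuity PV formula values the stream one period before the first payment (period 4); discount that back 4 periods:
PV₀ = 44,200 × [1 − (1+r)^−18] / r × (1+r)^−4 = €484,068.19

€484,068.19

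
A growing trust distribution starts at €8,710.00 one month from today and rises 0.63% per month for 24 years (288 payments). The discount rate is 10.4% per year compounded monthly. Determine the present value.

€1,809,321.56

Periodic rate r = 0.104/12 per month; n is counted in months.
Growing ordinary annuity: PV = PMT₁ × [1 − ((1+g)/(1+r))^n] / (r − g) = 8,710 × [1 − ((1+0.0063)/(1+r))^288] / (r − 0.0063) = €1,809,321.56.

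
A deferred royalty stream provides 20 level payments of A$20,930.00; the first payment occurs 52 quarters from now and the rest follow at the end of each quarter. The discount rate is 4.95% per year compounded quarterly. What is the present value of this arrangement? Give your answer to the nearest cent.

A$196,967.24

Ordinary annuity of 20 payments, first payment at period 52.
Periodic rate r = 0.0495/4 per quarter; n is counted in quarters.
The ordinary-annuity PV formula values the stream one period before the first payment (period 51); discount that back 51 periods:
PV₀ = 20,930 × [1 − (1+r)^−20] / r × (1+r)^−51 = A$196,967.24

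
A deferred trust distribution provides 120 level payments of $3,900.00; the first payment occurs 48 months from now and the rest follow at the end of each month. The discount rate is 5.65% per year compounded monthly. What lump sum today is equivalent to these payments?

$286,206.38

Ordinary annuity of 120 payments, first payment at period 48.
Periodic rate r = 0.0565/12 per month; n is counted in months.
The ordinary-annuity PV formula values the stream one period before the first payment (period 47); discount that back 47 periods:
PV₀ = 3,900 × [1 − (1+r)^−120] / r × (1+r)^−47 = $286,206.38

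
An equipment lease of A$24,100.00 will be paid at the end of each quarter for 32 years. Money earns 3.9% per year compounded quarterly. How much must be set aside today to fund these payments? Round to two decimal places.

A$1,757,893.67

This is an ordinary annuity: 128 payments of A$24,100.00 at the end of each quarter.
Periodic rate r = 0.039/4 per quarter; n is counted in quarters.
PV = PMT × [(1 − (1+r)^−n)/r] = 24,100 × [1 − (1+r)^−128] / r = A$1,757,893.67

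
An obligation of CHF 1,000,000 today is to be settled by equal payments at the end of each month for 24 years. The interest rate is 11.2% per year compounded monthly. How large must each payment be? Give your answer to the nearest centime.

Level ordinary annuity; solve PV = PMT × [(1 − (1+r)^−n)/r] for PMT.
Periodic rate r = 0.112/12 per month; n is counted in months.
With n = 288: PMT = 1,000,000 / ([(1 − (1+r)^−n)/r]) = CHF 10,023.66

CHF 10,023.66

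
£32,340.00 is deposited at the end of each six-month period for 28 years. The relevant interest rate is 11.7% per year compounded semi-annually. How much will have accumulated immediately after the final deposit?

This is an ordinary annuity: 56 deposits of £32,340.00 at the end of each six-month period.
Periodic rate r = 0.117/2 per half-year; n is counted in half-years.
FV = PMT × [((1+r)^n − 1)/r] = 32,340 × [(1+r)^56 − 1] / r = £12,790,761.87

£12,790,761.87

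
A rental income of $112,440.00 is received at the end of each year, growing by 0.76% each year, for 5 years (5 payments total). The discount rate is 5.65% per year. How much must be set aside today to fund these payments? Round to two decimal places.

$485,102.53

Periodic rate r = 0.0565 per year.
Growing ordinary annuity: PV = PMT₁ × [1 − ((1+g)/(1+r))^n] / (r − g) = 112,440 × [1 − ((1+0.0076)/(1+r))^5] / (r − 0.0076) = $485,102.53.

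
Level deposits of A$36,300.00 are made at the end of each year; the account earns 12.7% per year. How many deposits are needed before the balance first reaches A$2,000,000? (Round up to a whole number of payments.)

18 payments

Periodic rate r = 0.127 per year.
Ordinary annuity FV: 2,000,000 = 36,300 × [((1+r)^n − 1)/r].
(1+r)^n = 1 + 2,000,000 × r / 36,300, so n = ln(1 + 2,000,000·r/36,300) / ln(1+r) = 17.39.
Round up to a whole number of payments: n = 18.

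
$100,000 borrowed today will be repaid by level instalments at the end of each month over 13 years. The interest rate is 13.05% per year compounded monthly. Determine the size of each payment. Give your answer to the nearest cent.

$1,334.37

Level ordinary annuity; solve PV = PMT × [(1 − (1+r)^−n)/r] for PMT.
Periodic rate r = 0.1305/12 per month; n is counted in months.
With n = 156: PMT = 100,000 / ([(1 − (1+r)^−n)/r]) = $1,334.37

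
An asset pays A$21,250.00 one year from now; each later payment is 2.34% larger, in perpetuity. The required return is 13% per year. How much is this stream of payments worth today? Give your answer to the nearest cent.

Periodic rate r = 0.13 per year.
Growing perpetuity (Gordon): PV = PMT₁ / (r − g) = 21,250 / (r − 0.0234) = A$199,343.34.

A$199,343.34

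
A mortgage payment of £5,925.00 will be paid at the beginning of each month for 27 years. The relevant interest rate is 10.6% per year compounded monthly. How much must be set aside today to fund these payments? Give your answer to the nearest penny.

This is an annuity due: 324 payments of £5,925.00 at the beginning of each month.
Periodic rate r = 0.106/12 per month; n is counted in months.
PV = PMT × [(1 − (1+r)^−n)/r] × (1+r) = 5,925 × [1 − (1+r)^−324] / r × (1+r) = £637,515.46

£637,515.46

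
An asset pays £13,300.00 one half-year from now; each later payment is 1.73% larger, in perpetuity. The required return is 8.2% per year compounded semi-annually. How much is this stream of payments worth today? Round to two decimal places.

Periodic rate r = 0.082/2 per half-year.
Growing perpetuity (Gordon): PV = PMT₁ / (r − g) = 13,300 / (r − 0.0173) = £561,181.43.

£561,181.43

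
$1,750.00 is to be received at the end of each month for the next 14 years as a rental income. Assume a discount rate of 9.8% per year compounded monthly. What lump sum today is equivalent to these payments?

$159,639.37

This is an ordinary annuity: 168 payments of $1,750.00 at the end of each month.
Periodic rate r = 0.098/12 per month; n is counted in months.
PV = PMT × [(1 − (1+r)^−n)/r] = 1,750 × [1 − (1+r)^−168] / r = $159,639.37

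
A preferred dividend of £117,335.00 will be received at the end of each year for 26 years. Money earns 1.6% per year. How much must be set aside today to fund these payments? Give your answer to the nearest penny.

£2,479,756.96

This is an ordinary annuity: 26 payments of £117,335.00 at the end of each year.
Periodic rate r = 0.016 per year.
PV = PMT × [(1 − (1+r)^−n)/r] = 117,335 × [1 − (1+r)^−26] / r = £2,479,756.96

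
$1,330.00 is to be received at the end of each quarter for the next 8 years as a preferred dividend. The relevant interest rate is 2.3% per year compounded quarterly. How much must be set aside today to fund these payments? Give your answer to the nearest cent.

$38,772.55

This is an ordinary annuity: 32 payments of $1,330.00 at the end of each quarter.
Periodic rate r = 0.023/4 per quarter; n is counted in quarters.
PV = PMT × [(1 − (1+r)^−n)/r] = 1,330 × [1 − (1+r)^−32] / r = $38,772.55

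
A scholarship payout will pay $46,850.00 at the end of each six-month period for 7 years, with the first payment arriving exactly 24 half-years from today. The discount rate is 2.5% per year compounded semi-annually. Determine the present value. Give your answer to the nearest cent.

$449,607.51

Ordinary annuity of 14 payments, first payment at period 24.
Periodic rate r = 0.025/2 per half-year; n is counted in half-years.
The ordinary-annuity PV formula values the stream one period before the first payment (period 23); discount that back 23 periods:
PV₀ = 46,850 × [1 − (1+r)^−14] / r × (1+r)^−23 = $449,607.51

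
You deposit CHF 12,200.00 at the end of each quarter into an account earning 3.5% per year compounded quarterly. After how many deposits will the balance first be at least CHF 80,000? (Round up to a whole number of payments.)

Periodic rate r = 0.035/4 per quarter; n is counted in quarters.
Ordinary annuity FV: 80,000 = 12,200 × [((1+r)^n − 1)/r].
(1+r)^n = 1 + 80,000 × r / 12,200, so n = ln(1 + 80,000·r/12,200) / ln(1+r) = 6.40.
Round up to a whole number of payments: n = 7.

7 payments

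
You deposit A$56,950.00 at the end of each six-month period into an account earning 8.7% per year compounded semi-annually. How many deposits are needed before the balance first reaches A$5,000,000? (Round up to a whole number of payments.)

37 payments

Periodic rate r = 0.087/2 per half-year; n is counted in half-years.
Ordinary annuity FV: 5,000,000 = 56,950 × [((1+r)^n − 1)/r].
(1+r)^n = 1 + 5,000,000 × r / 56,950, so n = ln(1 + 5,000,000·r/56,950) / ln(1+r) = 36.93.
Round up to a whole number of payments: n = 37.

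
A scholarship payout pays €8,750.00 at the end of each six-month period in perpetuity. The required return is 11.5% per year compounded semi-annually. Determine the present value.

€152,173.91

Periodic rate r = 0.115/2 per half-year.
Level perpetuity: PV = PMT / r = 8,750 / (0.115/2) = €152,173.91.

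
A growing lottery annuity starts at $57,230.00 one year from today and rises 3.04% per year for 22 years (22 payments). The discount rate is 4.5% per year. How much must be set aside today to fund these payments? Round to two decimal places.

$1,043,516.52

Periodic rate r = 0.045 per year.
Growing ordinary annuity: PV = PMT₁ × [1 − ((1+g)/(1+r))^n] / (r − g) = 57,230 × [1 − ((1+0.0304)/(1+r))^22] / (r − 0.0304) = $1,043,516.52.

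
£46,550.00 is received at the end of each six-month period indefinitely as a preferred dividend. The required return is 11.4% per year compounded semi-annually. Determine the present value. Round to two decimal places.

£816,666.67

Periodic rate r = 0.114/2 per half-year.
Level perpetuity: PV = PMT / r = 46,550 / (0.114/2) = £816,666.67.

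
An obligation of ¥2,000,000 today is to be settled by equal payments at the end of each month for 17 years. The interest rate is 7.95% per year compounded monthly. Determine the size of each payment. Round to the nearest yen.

¥17,906

Level ordinary annuity; solve PV = PMT × [(1 − (1+r)^−n)/r] for PMT.
Periodic rate r = 0.0795/12 per month; n is counted in months.
With n = 204: PMT = 2,000,000 / ([(1 − (1+r)^−n)/r]) = ¥17,906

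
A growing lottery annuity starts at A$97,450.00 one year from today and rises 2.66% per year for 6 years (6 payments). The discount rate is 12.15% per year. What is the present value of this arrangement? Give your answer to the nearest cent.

A$422,744.40

Periodic rate r = 0.1215 per year.
Growing ordinary annuity: PV = PMT₁ × [1 − ((1+g)/(1+r))^n] / (r − g) = 97,450 × [1 − ((1+0.0266)/(1+r))^6] / (r − 0.0266) = A$422,744.40.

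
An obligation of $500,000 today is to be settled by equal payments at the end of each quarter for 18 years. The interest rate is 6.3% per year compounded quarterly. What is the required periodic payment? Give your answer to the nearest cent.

$11,659.75

Level ordinary annuity; solve PV = PMT × [(1 − (1+r)^−n)/r] for PMT.
Periodic rate r = 0.063/4 per quarter; n is counted in quarters.
With n = 72: PMT = 500,000 / ([(1 − (1+r)^−n)/r]) = $11,659.75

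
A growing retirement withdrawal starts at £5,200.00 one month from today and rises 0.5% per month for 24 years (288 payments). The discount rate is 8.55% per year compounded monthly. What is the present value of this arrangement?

£1,115,201.45

Periodic rate r = 0.0855/12 per month; n is counted in months.
Growing ordinary annuity: PV = PMT₁ × [1 − ((1+g)/(1+r))^n] / (r − g) = 5,200 × [1 − ((1+0.005)/(1+r))^288] / (r − 0.005) = £1,115,201.45.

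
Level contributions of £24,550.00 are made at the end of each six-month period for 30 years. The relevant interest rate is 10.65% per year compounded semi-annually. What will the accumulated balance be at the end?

This is an ordinary annuity: 60 deposits of £24,550.00 at the end of each six-month period.
Periodic rate r = 0.1065/2 per half-year; n is counted in half-years.
FV = PMT × [((1+r)^n − 1)/r] = 24,550 × [(1+r)^60 − 1] / r = £9,905,175.94

£9,905,175.94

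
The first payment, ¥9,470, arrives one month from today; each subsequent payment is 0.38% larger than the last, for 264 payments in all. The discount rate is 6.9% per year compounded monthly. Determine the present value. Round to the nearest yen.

Periodic rate r = 0.069/12 per month; n is counted in months.
Growing ordinary annuity: PV = PMT₁ × [1 − ((1+g)/(1+r))^n] / (r − g) = 9,470 × [1 − ((1+0.0038)/(1+r))^264] / (r − 0.0038) = ¥1,947,013.

¥1,947,013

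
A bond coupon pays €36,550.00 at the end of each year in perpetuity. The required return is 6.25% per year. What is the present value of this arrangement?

Periodic rate r = 0.0625 per year.
Level perpetuity: PV = PMT / r = 36,550 / (0.0625) = €584,800.00.

€584,800.00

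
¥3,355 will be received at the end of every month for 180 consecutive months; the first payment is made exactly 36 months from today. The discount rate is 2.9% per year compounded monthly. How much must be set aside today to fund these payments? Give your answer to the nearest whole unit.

Ordinary annuity of 180 payments, first payment at period 36.
Periodic rate r = 0.029/12 per month; n is counted in months.
The ordinary-annuity PV formula values the stream one period before the first payment (period 35); discount that back 35 periods:
PV₀ = 3,355 × [1 − (1+r)^−180] / r × (1+r)^−35 = ¥449,590

¥449,590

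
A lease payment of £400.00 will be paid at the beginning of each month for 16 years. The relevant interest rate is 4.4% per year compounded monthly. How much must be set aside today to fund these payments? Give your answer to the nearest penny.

£55,266.61

This is an annuity due: 192 payments of £400.00 at the beginning of each month.
Periodic rate r = 0.044/12 per month; n is counted in months.
PV = PMT × [(1 − (1+r)^−n)/r] × (1+r) = 400 × [1 − (1+r)^−192] / r × (1+r) = £55,266.61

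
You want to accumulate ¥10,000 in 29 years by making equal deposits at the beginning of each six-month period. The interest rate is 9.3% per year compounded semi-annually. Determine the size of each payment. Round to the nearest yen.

¥34

Level annuity due; solve FV = PMT × [((1+r)^n − 1)/r] × (1+r) for PMT.
Periodic rate r = 0.093/2 per half-year; n is counted in half-years.
With n = 58: PMT = 10,000 / ([((1+r)^n − 1)/r] × (1+r)) = ¥34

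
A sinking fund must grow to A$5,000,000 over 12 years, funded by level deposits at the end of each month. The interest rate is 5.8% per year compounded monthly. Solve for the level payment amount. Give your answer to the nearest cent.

A$24,109.92

Level ordinary annuity; solve FV = PMT × [((1+r)^n − 1)/r] for PMT.
Periodic rate r = 0.058/12 per month; n is counted in months.
With n = 144: PMT = 5,000,000 / ([((1+r)^n − 1)/r]) = A$24,109.92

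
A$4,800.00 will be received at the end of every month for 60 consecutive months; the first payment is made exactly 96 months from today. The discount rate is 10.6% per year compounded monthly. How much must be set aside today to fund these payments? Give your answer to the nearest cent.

Ordinary annuity of 60 payments, first payment at period 96.
Periodic rate r = 0.106/12 per month; n is counted in months.
The ordinary-annuity PV formula values the stream one period before the first payment (period 95); discount that back 95 periods:
PV₀ = 4,800 × [1 − (1+r)^−60] / r × (1+r)^−95 = A$96,622.95

A$96,622.95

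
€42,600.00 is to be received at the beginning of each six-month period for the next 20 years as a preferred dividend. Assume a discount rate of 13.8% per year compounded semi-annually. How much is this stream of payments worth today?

€614,237.21

This is an annuity due: 40 payments of €42,600.00 at the beginning of each six-month period.
Periodic rate r = 0.138/2 per half-year; n is counted in half-years.
PV = PMT × [(1 − (1+r)^−n)/r] × (1+r) = 42,600 × [1 − (1+r)^−40] / r × (1+r) = €614,237.21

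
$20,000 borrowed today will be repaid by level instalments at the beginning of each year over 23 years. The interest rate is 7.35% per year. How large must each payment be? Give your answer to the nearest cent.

Level annuity due; solve PV = PMT × [(1 − (1+r)^−n)/r] × (1+r) for PMT.
Periodic rate r = 0.0735 per year.
With n = 23: PMT = 20,000 / ([(1 − (1+r)^−n)/r] × (1+r)) = $1,702.50

$1,702.50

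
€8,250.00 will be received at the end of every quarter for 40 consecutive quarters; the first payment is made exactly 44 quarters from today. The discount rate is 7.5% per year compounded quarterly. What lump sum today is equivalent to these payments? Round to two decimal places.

€103,790.90

Ordinary annuity of 40 payments, first payment at period 44.
Periodic rate r = 0.075/4 per quarter; n is counted in quarters.
The ordinary-annuity PV formula values the stream one period before the first payment (period 43); discount that back 43 periods:
PV₀ = 8,250 × [1 − (1+r)^−40] / r × (1+r)^−43 = €103,790.90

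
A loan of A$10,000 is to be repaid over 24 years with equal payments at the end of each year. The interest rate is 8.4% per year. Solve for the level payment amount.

A$981.66

Level ordinary annuity; solve PV = PMT × [(1 − (1+r)^−n)/r] for PMT.
Periodic rate r = 0.084 per year.
With n = 24: PMT = 10,000 / ([(1 − (1+r)^−n)/r]) = A$981.66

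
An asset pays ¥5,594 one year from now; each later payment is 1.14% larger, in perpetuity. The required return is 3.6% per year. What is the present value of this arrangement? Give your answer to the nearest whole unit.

¥227,398

Periodic rate r = 0.036 per year.
Growing perpetuity (Gordon): PV = PMT₁ / (r − g) = 5,594 / (r − 0.0114) = ¥227,398.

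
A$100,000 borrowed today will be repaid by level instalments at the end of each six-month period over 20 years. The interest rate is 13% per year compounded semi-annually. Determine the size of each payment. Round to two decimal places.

Level ordinary annuity; solve PV = PMT × [(1 − (1+r)^−n)/r] for PMT.
Periodic rate r = 0.13/2 per half-year; n is counted in half-years.
With n = 40: PMT = 100,000 / ([(1 − (1+r)^−n)/r]) = A$7,069.37

A$7,069.37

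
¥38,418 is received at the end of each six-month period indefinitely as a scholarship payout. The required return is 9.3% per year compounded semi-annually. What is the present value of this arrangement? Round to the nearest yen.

Periodic rate r = 0.093/2 per half-year.
Level perpetuity: PV = PMT / r = 38,418 / (0.093/2) = ¥826,194.

¥826,194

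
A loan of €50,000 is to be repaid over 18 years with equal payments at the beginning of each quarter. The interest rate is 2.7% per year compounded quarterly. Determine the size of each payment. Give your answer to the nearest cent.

Level annuity due; solve PV = PMT × [(1 − (1+r)^−n)/r] × (1+r) for PMT.
Periodic rate r = 0.027/4 per quarter; n is counted in quarters.
With n = 72: PMT = 50,000 / ([(1 − (1+r)^−n)/r] × (1+r)) = €873.21

€873.21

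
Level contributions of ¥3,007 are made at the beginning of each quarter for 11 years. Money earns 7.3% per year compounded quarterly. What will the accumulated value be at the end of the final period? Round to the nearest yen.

This is an annuity due: 44 deposits of ¥3,007 at the beginning of each quarter.
Periodic rate r = 0.073/4 per quarter; n is counted in quarters.
FV = PMT × [((1+r)^n − 1)/r] × (1+r) = 3,007 × [(1+r)^44 − 1] / r × (1+r) = ¥204,034

¥204,034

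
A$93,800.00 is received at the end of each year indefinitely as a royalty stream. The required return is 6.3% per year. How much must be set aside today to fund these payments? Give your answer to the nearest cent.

A$1,488,888.89

Periodic rate r = 0.063 per year.
Level perpetuity: PV = PMT / r = 93,800 / (0.063) = A$1,488,888.89.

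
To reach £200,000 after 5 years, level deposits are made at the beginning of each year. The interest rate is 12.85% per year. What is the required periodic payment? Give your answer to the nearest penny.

Level annuity due; solve FV = PMT × [((1+r)^n − 1)/r] × (1+r) for PMT.
Periodic rate r = 0.1285 per year.
With n = 5: PMT = 200,000 / ([((1+r)^n − 1)/r] × (1+r)) = £27,430.16

£27,430.16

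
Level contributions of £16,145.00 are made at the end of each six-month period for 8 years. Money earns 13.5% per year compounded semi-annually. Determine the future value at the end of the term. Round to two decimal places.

£440,989.42

This is an ordinary annuity: 16 deposits of £16,145.00 at the end of each six-month period.
Periodic rate r = 0.135/2 per half-year; n is counted in half-years.
FV = PMT × [((1+r)^n − 1)/r] = 16,145 × [(1+r)^16 − 1] / r = £440,989.42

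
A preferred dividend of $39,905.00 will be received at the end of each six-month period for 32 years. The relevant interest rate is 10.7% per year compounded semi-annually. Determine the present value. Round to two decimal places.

This is an ordinary annuity: 64 payments of $39,905.00 at the end of each six-month period.
Periodic rate r = 0.107/2 per half-year; n is counted in half-years.
PV = PMT × [(1 − (1+r)^−n)/r] = 39,905 × [1 − (1+r)^−64] / r = $719,337.95

$719,337.95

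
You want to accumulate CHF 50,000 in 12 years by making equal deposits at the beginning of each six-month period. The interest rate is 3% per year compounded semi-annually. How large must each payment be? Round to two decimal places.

Level annuity due; solve FV = PMT × [((1+r)^n − 1)/r] × (1+r) for PMT.
Periodic rate r = 0.03/2 per half-year; n is counted in half-years.
With n = 24: PMT = 50,000 / ([((1+r)^n − 1)/r] × (1+r)) = CHF 1,720.40

CHF 1,720.40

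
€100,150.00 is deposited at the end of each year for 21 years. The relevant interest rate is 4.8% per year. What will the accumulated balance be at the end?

€3,498,200.56

This is an ordinary annuity: 21 deposits of €100,150.00 at the end of each year.
Periodic rate r = 0.048 per year.
FV = PMT × [((1+r)^n − 1)/r] = 100,150 × [(1+r)^21 − 1] / r = €3,498,200.56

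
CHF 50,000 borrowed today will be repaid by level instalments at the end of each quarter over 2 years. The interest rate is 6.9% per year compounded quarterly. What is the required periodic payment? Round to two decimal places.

Level ordinary annuity; solve PV = PMT × [(1 − (1+r)^−n)/r] for PMT.
Periodic rate r = 0.069/4 per quarter; n is counted in quarters.
With n = 8: PMT = 50,000 / ([(1 − (1+r)^−n)/r]) = CHF 6,744.83

CHF 6,744.83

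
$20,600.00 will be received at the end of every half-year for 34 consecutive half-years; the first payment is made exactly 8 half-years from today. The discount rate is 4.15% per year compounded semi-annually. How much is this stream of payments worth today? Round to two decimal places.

Ordinary annuity of 34 payments, first payment at period 8.
Periodic rate r = 0.0415/2 per half-year; n is counted in half-years.
The ordinary-annuity PV formula values the stream one period before the first payment (period 7); discount that back 7 periods:
PV₀ = 20,600 × [1 − (1+r)^−34] / r × (1+r)^−7 = $432,116.88

$432,116.88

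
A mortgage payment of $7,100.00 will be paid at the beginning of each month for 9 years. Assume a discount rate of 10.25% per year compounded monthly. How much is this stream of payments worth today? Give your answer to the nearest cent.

$503,759.30

This is an annuity due: 108 payments of $7,100.00 at the beginning of each month.
Periodic rate r = 0.1025/12 per month; n is counted in months.
PV = PMT × [(1 − (1+r)^−n)/r] × (1+r) = 7,100 × [1 − (1+r)^−108] / r × (1+r) = $503,759.30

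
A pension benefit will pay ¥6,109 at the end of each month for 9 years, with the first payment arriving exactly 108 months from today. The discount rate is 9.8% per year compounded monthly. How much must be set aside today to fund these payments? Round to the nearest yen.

¥183,145

Ordinary annuity of 108 payments, first payment at period 108.
Periodic rate r = 0.098/12 per month; n is counted in months.
The ordinary-annuity PV formula values the stream one period before the first payment (period 107); discount that back 107 periods:
PV₀ = 6,109 × [1 − (1+r)^−108] / r × (1+r)^−107 = ¥183,145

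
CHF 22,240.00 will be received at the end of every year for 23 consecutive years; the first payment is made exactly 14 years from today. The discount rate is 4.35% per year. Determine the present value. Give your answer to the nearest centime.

CHF 183,542.99

Ordinary annuity of 23 payments, first payment at period 14.
Periodic rate r = 0.0435 per year.
The ordinary-annuity PV formula values the stream one period before the first payment (period 13); discount that back 13 periods:
PV₀ = 22,240 × [1 − (1+r)^−23] / r × (1+r)^−13 = CHF 183,542.99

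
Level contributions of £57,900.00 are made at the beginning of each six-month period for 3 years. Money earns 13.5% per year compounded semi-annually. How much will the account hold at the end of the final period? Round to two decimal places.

£439,355.55

This is an annuity due: 6 deposits of £57,900.00 at the beginning of each six-month period.
Periodic rate r = 0.135/2 per half-year; n is counted in half-years.
FV = PMT × [((1+r)^n − 1)/r] × (1+r) = 57,900 × [(1+r)^6 − 1] / r × (1+r) = £439,355.55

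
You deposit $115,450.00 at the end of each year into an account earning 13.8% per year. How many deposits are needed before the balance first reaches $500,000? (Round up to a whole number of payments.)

Periodic rate r = 0.138 per year.
Ordinary annuity FV: 500,000 = 115,450 × [((1+r)^n − 1)/r].
(1+r)^n = 1 + 500,000 × r / 115,450, so n = ln(1 + 500,000·r/115,450) / ln(1+r) = 3.62.
Round up to a whole number of payments: n = 4.

4 payments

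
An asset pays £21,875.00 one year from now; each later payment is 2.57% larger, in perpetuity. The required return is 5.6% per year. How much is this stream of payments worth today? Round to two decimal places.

Periodic rate r = 0.056 per year.
Growing perpetuity (Gordon): PV = PMT₁ / (r − g) = 21,875 / (r − 0.0257) = £721,947.19.

£721,947.19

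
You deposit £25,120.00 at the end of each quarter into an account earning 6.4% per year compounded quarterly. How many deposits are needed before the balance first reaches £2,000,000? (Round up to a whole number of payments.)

52 payments

Periodic rate r = 0.064/4 per quarter; n is counted in quarters.
Ordinary annuity FV: 2,000,000 = 25,120 × [((1+r)^n − 1)/r].
(1+r)^n = 1 + 2,000,000 × r / 25,120, so n = ln(1 + 2,000,000·r/25,120) / ln(1+r) = 51.75.
Round up to a whole number of payments: n = 52.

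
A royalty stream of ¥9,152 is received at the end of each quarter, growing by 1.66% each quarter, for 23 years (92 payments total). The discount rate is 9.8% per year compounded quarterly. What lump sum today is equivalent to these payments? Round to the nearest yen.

Periodic rate r = 0.098/4 per quarter; n is counted in quarters.
Growing ordinary annuity: PV = PMT₁ × [1 − ((1+g)/(1+r))^n] / (r − g) = 9,152 × [1 − ((1+0.0166)/(1+r))^92] / (r − 0.0166) = ¥590,154.

¥590,154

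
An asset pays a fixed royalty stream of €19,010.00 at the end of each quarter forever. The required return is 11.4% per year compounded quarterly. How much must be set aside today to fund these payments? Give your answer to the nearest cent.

Periodic rate r = 0.114/4 per quarter.
Level perpetuity: PV = PMT / r = 19,010 / (0.114/4) = €667,017.54.

€667,017.54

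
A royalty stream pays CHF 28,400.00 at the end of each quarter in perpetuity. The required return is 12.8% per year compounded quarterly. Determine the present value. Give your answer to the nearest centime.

Periodic rate r = 0.128/4 per quarter.
Level perpetuity: PV = PMT / r = 28,400 / (0.128/4) = CHF 887,500.00.

CHF 887,500.00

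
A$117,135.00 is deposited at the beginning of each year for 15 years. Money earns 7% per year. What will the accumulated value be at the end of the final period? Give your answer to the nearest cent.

A$3,149,532.15

This is an annuity due: 15 deposits of A$117,135.00 at the beginning of each year.
Periodic rate r = 0.07 per year.
FV = PMT × [((1+r)^n − 1)/r] × (1+r) = 117,135 × [(1+r)^15 − 1] / r × (1+r) = A$3,149,532.15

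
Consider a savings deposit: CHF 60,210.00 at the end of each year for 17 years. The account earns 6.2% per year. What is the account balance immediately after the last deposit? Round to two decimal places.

This is an ordinary annuity: 17 deposits of CHF 60,210.00 at the end of each year.
Periodic rate r = 0.062 per year.
FV = PMT × [((1+r)^n − 1)/r] = 60,210 × [(1+r)^17 − 1] / r = CHF 1,729,057.22

CHF 1,729,057.22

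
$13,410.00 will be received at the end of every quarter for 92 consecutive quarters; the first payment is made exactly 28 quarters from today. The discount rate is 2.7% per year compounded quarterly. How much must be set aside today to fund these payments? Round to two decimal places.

Ordinary annuity of 92 payments, first payment at period 28.
Periodic rate r = 0.027/4 per quarter; n is counted in quarters.
The ordinary-annuity PV formula values the stream one period before the first payment (period 27); discount that back 27 periods:
PV₀ = 13,410 × [1 − (1+r)^−92] / r × (1+r)^−27 = $764,513.17

$764,513.17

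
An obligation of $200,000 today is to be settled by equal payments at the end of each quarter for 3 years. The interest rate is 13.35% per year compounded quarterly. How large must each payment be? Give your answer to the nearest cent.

Level ordinary annuity; solve PV = PMT × [(1 − (1+r)^−n)/r] for PMT.
Periodic rate r = 0.1335/4 per quarter; n is counted in quarters.
With n = 12: PMT = 200,000 / ([(1 − (1+r)^−n)/r]) = $20,499.35

$20,499.35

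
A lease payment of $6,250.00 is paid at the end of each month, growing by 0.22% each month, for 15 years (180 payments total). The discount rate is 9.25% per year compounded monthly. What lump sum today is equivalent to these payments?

Periodic rate r = 0.0925/12 per month; n is counted in months.
Growing ordinary annuity: PV = PMT₁ × [1 − ((1+g)/(1+r))^n] / (r − g) = 6,250 × [1 − ((1+0.0022)/(1+r))^180] / (r − 0.0022) = $711,607.32.

$711,607.32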